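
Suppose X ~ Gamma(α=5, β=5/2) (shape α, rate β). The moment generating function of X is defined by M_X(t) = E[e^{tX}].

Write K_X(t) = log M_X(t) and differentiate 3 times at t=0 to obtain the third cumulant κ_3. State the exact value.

κ_3 = K^(3)(0) = 16/25

M_X(t) = 3125/(32*(5/2 - t)^5)
K_X(t) = log M_X(t) = -5*log(5/2 - t) - 5*log(2) + 5*log(5)
K^(3)(t) = -80/(8*t^3 - 60*t^2 + 150*t - 125)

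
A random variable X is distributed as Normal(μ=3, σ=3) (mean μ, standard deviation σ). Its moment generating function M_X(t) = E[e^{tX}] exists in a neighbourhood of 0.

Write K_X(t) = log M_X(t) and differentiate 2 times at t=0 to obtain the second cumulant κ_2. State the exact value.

M_X(t) = e^(9*t^2/2 + 3*t)
K_X(t) = log M_X(t) = 9*t^2/2 + 3*t
D^2[K](t) = 9

κ_2 = D^2[K](0) = 9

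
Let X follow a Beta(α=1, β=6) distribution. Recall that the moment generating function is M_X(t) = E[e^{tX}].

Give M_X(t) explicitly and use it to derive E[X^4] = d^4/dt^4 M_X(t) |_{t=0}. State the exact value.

E[X^4] = M′′′′(0) = 1/210

M_X(t) = ₁F₁(1; 7; t)
M′(t) = ₁F₁(2; 8; t)/7
M′′(t) = ₁F₁(3; 9; t)/28
M′′′(t) = ₁F₁(4; 10; t)/84
M′′′′(t) = ₁F₁(5; 11; t)/210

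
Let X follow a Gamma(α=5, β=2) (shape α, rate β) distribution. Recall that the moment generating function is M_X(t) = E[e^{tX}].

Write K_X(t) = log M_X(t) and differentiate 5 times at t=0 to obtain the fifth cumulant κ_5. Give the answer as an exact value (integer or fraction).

κ_5 = K′′′′′(0) = 15/4

M_X(t) = 32/(2 - t)^5
K_X(t) = log M_X(t) = -5*log(2 - t) + 5*log(2)
K′(t) = -5/(t - 2)
K′′(t) = 5/(t^2 - 4*t + 4)
K′′′(t) = -10/(t^3 - 6*t^2 + 12*t - 8)
K′′′′(t) = 30/(t^4 - 8*t^3 + 24*t^2 - 32*t + 16)
K′′′′′(t) = -120/(t^5 - 10*t^4 + 40*t^3 - 80*t^2 + 80*t - 32)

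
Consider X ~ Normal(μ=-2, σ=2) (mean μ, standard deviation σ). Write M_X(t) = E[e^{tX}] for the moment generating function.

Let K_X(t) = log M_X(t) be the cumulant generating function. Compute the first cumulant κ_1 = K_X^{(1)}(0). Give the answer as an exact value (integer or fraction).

κ_1 = K^(1)(0) = -2

M_X(t) = e^(2*t^2 - 2*t)
K_X(t) = log M_X(t) = 2*t^2 - 2*t
K^(1)(t) = 4*t - 2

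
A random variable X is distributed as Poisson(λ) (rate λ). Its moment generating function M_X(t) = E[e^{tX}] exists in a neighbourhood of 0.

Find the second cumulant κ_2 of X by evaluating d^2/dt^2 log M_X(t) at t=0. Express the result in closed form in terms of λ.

M_X(t) = e^(λ*(e^(t) - 1))
K_X(t) = log M_X(t) = λ*(e^(t) - 1)
D^2[K](t) = λ*e^(t)

κ_2 = D^2[K](0) = λ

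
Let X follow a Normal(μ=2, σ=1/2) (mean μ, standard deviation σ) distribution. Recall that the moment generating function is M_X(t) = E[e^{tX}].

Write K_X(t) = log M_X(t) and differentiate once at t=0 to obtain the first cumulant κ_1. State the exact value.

κ_1 = K′(0) = 2

M_X(t) = e^(t^2/8 + 2*t)
K_X(t) = log M_X(t) = t^2/8 + 2*t
K′(t) = t/4 + 2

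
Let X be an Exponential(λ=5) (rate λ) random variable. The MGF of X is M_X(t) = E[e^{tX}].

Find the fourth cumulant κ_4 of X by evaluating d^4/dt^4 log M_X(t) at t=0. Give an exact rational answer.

κ_4 = K^(4)(0) = 6/625

M_X(t) = 5/(5 - t)
K_X(t) = log M_X(t) = -log(5 - t) + log(5)
K^(4)(t) = 6/(t^4 - 20*t^3 + 150*t^2 - 500*t + 625)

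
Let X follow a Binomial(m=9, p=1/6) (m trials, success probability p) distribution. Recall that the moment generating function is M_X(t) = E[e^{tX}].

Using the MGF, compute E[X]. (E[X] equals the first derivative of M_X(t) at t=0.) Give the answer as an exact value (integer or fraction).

M_X(t) = (e^(t)/6 + 5/6)^9

E[X] = M^(1)(0) = 3/2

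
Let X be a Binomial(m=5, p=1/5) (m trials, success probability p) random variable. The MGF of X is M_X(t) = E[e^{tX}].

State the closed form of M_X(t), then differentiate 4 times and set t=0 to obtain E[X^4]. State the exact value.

M_X(t) = (e^(t)/5 + 4/5)^5
M^(4)(t) = e^(5*t)/5 + 1024*e^(4*t)/625 + 2592*e^(3*t)/625 + 2048*e^(2*t)/625 + 256*e^(t)/625

E[X^4] = M^(4)(0) = 1209/125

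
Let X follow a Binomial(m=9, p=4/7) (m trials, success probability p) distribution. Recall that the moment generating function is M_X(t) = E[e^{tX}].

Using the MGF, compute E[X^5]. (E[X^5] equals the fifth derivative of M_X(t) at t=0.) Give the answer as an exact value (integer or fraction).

E[X^5] = M^(5)(0) = 16457148/2401

M_X(t) = (4*e^(t)/7 + 3/7)^9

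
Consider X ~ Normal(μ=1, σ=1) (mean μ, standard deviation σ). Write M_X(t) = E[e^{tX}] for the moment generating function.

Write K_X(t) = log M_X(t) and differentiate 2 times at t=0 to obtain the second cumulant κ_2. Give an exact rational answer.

κ_2 = d^2K/dt^2 |_{t=0} = 1

M_X(t) = e^(t^2/2 + t)
K_X(t) = log M_X(t) = t^2/2 + t
dK/dt = t + 1
d^2K/dt^2 = 1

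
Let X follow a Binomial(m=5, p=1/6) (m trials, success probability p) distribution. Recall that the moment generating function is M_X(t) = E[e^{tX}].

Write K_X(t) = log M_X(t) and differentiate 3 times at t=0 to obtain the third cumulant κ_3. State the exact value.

κ_3 = K′′′(0) = 25/54

M_X(t) = (e^(t)/6 + 5/6)^5
K_X(t) = log M_X(t) = 5*log(e^(t)/6 + 5/6)
K′(t) = 5*e^(t)/(e^(t) + 5)
K′′(t) = 25*e^(t)/(e^(2*t) + 10*e^(t) + 25)
K′′′(t) = (-25*e^(2*t) + 125*e^(t))/(e^(3*t) + 15*e^(2*t) + 75*e^(t) + 125)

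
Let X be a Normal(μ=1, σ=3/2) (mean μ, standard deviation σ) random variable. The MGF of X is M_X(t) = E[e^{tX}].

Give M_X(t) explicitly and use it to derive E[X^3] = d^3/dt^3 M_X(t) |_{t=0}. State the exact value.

M_X(t) = e^(9*t^2/8 + t)
M′(t) = 9*t*e^(t)*e^(9*t^2/8)/4 + e^(t)*e^(9*t^2/8)
M′′(t) = 81*t^2*e^(t)*e^(9*t^2/8)/16 + 9*t*e^(t)*e^(9*t^2/8)/2 + 13*e^(t)*e^(9*t^2/8)/4
M′′′(t) = 729*t^3*e^(t)*e^(9*t^2/8)/64 + 243*t^2*e^(t)*e^(9*t^2/8)/16 + 351*t*e^(t)*e^(9*t^2/8)/16 + 31*e^(t)*e^(9*t^2/8)/4

E[X^3] = M′′′(0) = 31/4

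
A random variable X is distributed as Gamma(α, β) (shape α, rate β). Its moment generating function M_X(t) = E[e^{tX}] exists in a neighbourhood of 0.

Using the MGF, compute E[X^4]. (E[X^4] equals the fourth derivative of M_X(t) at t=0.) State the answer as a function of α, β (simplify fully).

E[X^4] = M^(4)(0) = α*(α^3 + 6*α^2 + 11*α + 6)/β^4

M_X(t) = (β/(β - t))^α
M^(4)(t) = (α^4*β^α*(1/(β - t))^α + 6*α^3*β^α*(1/(β - t))^α + 11*α^2*β^α*(1/(β - t))^α + 6*α*β^α*(1/(β - t))^α)/(β^4 - 4*β^3*t + 6*β^2*t^2 - 4*β*t^3 + t^4)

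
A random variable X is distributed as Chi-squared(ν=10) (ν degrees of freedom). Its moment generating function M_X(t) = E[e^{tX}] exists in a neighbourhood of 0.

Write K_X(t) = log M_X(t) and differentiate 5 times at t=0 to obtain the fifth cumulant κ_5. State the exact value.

M_X(t) = (1 - 2*t)^(-5)
K_X(t) = log M_X(t) = -5*log(1 - 2*t)
D^5[K](t) = -3840/(32*t^5 - 80*t^4 + 80*t^3 - 40*t^2 + 10*t - 1)

κ_5 = D^5[K](0) = 3840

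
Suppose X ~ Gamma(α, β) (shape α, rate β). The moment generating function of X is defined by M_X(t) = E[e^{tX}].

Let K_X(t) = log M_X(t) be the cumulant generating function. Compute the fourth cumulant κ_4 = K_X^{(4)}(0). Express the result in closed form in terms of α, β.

M_X(t) = (β/(β - t))^α
K_X(t) = log M_X(t) = α*(log(β) - log(β - t))
K^(4)(t) = 6*α/(β^4 - 4*β^3*t + 6*β^2*t^2 - 4*β*t^3 + t^4)

κ_4 = K^(4)(0) = 6*α/β^4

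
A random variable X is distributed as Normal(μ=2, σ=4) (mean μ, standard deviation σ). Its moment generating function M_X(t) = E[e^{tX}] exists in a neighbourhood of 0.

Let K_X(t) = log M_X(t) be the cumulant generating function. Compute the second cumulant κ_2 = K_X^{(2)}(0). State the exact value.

κ_2 = D^2[K](0) = 16

M_X(t) = e^(8*t^2 + 2*t)
K_X(t) = log M_X(t) = 8*t^2 + 2*t
D^2[K](t) = 16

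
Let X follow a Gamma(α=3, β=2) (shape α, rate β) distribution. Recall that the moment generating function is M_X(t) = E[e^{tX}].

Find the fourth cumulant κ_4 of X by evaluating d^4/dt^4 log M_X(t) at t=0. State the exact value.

M_X(t) = 8/(2 - t)^3
K_X(t) = log M_X(t) = -3*log(2 - t) + 3*log(2)
D^4[K](t) = 18/(t^4 - 8*t^3 + 24*t^2 - 32*t + 16)

κ_4 = D^4[K](0) = 9/8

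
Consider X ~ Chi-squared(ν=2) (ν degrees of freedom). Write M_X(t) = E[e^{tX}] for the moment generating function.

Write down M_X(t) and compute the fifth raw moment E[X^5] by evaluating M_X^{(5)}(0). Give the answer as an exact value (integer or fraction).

M_X(t) = 1/(1 - 2*t)
M′(t) = 2/(4*t^2 - 4*t + 1)
M′′(t) = -8/(8*t^3 - 12*t^2 + 6*t - 1)
M′′′(t) = 48/(16*t^4 - 32*t^3 + 24*t^2 - 8*t + 1)
M′′′′(t) = -384/(32*t^5 - 80*t^4 + 80*t^3 - 40*t^2 + 10*t - 1)
M′′′′′(t) = 3840/(64*t^6 - 192*t^5 + 240*t^4 - 160*t^3 + 60*t^2 - 12*t + 1)

E[X^5] = M′′′′′(0) = 3840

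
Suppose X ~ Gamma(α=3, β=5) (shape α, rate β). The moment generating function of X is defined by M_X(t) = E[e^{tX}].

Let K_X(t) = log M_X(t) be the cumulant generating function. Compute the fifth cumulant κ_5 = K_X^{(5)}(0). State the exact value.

M_X(t) = 125/(5 - t)^3
K_X(t) = log M_X(t) = -3*log(5 - t) + 3*log(5)
K′(t) = -3/(t - 5)
K′′(t) = 3/(t^2 - 10*t + 25)
K′′′(t) = -6/(t^3 - 15*t^2 + 75*t - 125)
K′′′′(t) = 18/(t^4 - 20*t^3 + 150*t^2 - 500*t + 625)
K′′′′′(t) = -72/(t^5 - 25*t^4 + 250*t^3 - 1250*t^2 + 3125*t - 3125)

κ_5 = K′′′′′(0) = 72/3125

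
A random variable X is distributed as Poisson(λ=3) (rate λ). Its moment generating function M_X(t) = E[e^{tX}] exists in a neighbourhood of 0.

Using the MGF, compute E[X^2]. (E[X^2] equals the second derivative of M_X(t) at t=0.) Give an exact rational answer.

M_X(t) = e^(3*e^(t) - 3)
dM/dt = 3*e^(-3)*e^(t)*e^(3*e^(t))
d^2M/dt^2 = (9*e^(2*t)*e^(3*e^(t)) + 3*e^(t)*e^(3*e^(t)))*e^(-3)

E[X^2] = d^2M/dt^2 |_{t=0} = 12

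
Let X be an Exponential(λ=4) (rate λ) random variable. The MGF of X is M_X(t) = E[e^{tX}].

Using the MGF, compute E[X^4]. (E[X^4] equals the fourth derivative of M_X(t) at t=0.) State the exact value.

M_X(t) = 4/(4 - t)
M^(4)(t) = -96/(t^5 - 20*t^4 + 160*t^3 - 640*t^2 + 1280*t - 1024)

E[X^4] = M^(4)(0) = 3/32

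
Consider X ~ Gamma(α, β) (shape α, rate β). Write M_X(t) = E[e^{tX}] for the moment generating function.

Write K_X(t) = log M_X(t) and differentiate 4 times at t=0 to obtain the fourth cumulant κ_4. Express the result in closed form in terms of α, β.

κ_4 = K′′′′(0) = 6*α/β^4

M_X(t) = (β/(β - t))^α
K_X(t) = log M_X(t) = α*(log(β) - log(β - t))
K′(t) = -α/(-β + t)
K′′(t) = α/(β^2 - 2*β*t + t^2)
K′′′(t) = -2*α/(-β^3 + 3*β^2*t - 3*β*t^2 + t^3)
K′′′′(t) = 6*α/(β^4 - 4*β^3*t + 6*β^2*t^2 - 4*β*t^3 + t^4)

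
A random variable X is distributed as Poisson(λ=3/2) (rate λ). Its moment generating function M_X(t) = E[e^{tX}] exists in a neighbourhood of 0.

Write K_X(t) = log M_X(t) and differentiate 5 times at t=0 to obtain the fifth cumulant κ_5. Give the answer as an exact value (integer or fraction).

M_X(t) = e^(3*e^(t)/2 - 3/2)
K_X(t) = log M_X(t) = 3*e^(t)/2 - 3/2
dK/dt = 3*e^(t)/2
d^2K/dt^2 = 3*e^(t)/2
d^3K/dt^3 = 3*e^(t)/2
d^4K/dt^4 = 3*e^(t)/2
d^5K/dt^5 = 3*e^(t)/2

κ_5 = d^5K/dt^5 |_{t=0} = 3/2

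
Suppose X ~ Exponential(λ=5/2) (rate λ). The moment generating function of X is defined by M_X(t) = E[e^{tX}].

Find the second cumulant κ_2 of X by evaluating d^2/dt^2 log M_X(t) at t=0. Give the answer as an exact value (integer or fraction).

κ_2 = D^2[K](0) = 4/25

M_X(t) = 5/(2*(5/2 - t))
K_X(t) = log M_X(t) = -log(5/2 - t) - log(2) + log(5)
D^2[K](t) = 4/(4*t^2 - 20*t + 25)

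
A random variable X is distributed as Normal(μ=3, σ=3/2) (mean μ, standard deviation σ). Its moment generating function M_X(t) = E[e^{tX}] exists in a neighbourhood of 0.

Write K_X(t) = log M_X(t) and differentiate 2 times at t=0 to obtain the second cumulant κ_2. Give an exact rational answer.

κ_2 = D^2[K](0) = 9/4

M_X(t) = e^(9*t^2/8 + 3*t)
K_X(t) = log M_X(t) = 9*t^2/8 + 3*t
D^2[K](t) = 9/4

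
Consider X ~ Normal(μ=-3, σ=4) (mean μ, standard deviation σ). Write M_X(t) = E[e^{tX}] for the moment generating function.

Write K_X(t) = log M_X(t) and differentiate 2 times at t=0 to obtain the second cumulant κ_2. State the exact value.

κ_2 = d^2K/dt^2 |_{t=0} = 16

M_X(t) = e^(8*t^2 - 3*t)
K_X(t) = log M_X(t) = 8*t^2 - 3*t
dK/dt = 16*t - 3
d^2K/dt^2 = 16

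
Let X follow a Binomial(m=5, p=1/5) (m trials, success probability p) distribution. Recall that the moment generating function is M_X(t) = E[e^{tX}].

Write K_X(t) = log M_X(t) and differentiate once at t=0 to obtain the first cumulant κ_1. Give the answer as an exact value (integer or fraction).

M_X(t) = (e^(t)/5 + 4/5)^5
K_X(t) = log M_X(t) = 5*log(e^(t)/5 + 4/5)
D[K](t) = 5*e^(t)/(e^(t) + 4)

κ_1 = D[K](0) = 1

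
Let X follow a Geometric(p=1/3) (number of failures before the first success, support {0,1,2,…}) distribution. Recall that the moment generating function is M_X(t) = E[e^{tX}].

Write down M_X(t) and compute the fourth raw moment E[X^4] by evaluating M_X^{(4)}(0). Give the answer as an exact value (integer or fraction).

M_X(t) = 1/(3*(1 - 2*e^(t)/3))
D^4[M](t) = (-16*e^(4*t) - 264*e^(3*t) - 396*e^(2*t) - 54*e^(t))/(32*e^(5*t) - 240*e^(4*t) + 720*e^(3*t) - 1080*e^(2*t) + 810*e^(t) - 243)

E[X^4] = D^4[M](0) = 730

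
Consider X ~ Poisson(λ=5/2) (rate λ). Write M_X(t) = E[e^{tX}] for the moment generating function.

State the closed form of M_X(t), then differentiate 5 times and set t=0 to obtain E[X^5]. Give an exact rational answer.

M_X(t) = e^(5*e^(t)/2 - 5/2)
dM/dt = 5*e^(-5/2)*e^(t)*e^(5*e^(t)/2)/2
d^2M/dt^2 = (25*e^(2*t)*e^(5*e^(t)/2) + 10*e^(t)*e^(5*e^(t)/2))*e^(-5/2)/4
d^3M/dt^3 = (125*e^(3*t)*e^(5*e^(t)/2) + 150*e^(2*t)*e^(5*e^(t)/2) + 20*e^(t)*e^(5*e^(t)/2))*e^(-5/2)/8
d^4M/dt^4 = (625*e^(4*t)*e^(5*e^(t)/2) + 1500*e^(3*t)*e^(5*e^(t)/2) + 700*e^(2*t)*e^(5*e^(t)/2) + 40*e^(t)*e^(5*e^(t)/2))*e^(-5/2)/16
d^5M/dt^5 = (3125*e^(5*t)*e^(5*e^(t)/2) + 12500*e^(4*t)*e^(5*e^(t)/2) + 12500*e^(3*t)*e^(5*e^(t)/2) + 3000*e^(2*t)*e^(5*e^(t)/2) + 80*e^(t)*e^(5*e^(t)/2))*e^(-5/2)/32

E[X^5] = d^5M/dt^5 |_{t=0} = 31205/32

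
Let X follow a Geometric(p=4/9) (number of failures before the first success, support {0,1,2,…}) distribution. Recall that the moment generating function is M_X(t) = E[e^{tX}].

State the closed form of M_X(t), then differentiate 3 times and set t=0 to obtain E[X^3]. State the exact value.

M_X(t) = 4/(9*(1 - 5*e^(t)/9))
D^3[M](t) = (500*e^(3*t) + 3600*e^(2*t) + 1620*e^(t))/(625*e^(4*t) - 4500*e^(3*t) + 12150*e^(2*t) - 14580*e^(t) + 6561)

E[X^3] = D^3[M](0) = 715/32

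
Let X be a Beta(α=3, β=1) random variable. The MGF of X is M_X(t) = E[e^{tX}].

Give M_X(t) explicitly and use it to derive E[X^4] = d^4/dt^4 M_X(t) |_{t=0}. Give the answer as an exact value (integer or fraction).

M_X(t) = ₁F₁(3; 4; t)
M^(4)(t) = 3*₁F₁(7; 8; t)/7

E[X^4] = M^(4)(0) = 3/7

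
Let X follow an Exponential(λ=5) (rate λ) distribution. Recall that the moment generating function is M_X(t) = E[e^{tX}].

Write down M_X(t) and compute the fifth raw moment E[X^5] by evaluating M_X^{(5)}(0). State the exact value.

M_X(t) = 5/(5 - t)
D^5[M](t) = 600/(t^6 - 30*t^5 + 375*t^4 - 2500*t^3 + 9375*t^2 - 18750*t + 15625)

E[X^5] = D^5[M](0) = 24/625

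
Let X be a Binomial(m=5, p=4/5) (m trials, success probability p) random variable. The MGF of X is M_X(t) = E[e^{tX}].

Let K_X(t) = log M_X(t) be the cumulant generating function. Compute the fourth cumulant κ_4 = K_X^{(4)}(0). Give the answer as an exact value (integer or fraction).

M_X(t) = (4*e^(t)/5 + 1/5)^5
K_X(t) = log M_X(t) = 5*log(4*e^(t)/5 + 1/5)
D^4[K](t) = (320*e^(3*t) - 320*e^(2*t) + 20*e^(t))/(256*e^(4*t) + 256*e^(3*t) + 96*e^(2*t) + 16*e^(t) + 1)

κ_4 = D^4[K](0) = 4/125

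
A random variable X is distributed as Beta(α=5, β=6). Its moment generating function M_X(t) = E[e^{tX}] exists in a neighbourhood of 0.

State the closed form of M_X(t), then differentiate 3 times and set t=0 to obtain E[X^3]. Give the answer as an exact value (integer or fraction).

E[X^3] = M^(3)(0) = 35/286

M_X(t) = ₁F₁(5; 11; t)
M^(3)(t) = 35*₁F₁(8; 14; t)/286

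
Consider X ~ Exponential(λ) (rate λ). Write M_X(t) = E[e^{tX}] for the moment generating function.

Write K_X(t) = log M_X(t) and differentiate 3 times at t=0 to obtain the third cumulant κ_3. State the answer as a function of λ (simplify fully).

M_X(t) = λ/(λ - t)
K_X(t) = log M_X(t) = log(λ) - log(λ - t)
K′(t) = -1/(-λ + t)
K′′(t) = 1/(λ^2 - 2*λ*t + t^2)
K′′′(t) = -2/(-λ^3 + 3*λ^2*t - 3*λ*t^2 + t^3)

κ_3 = K′′′(0) = 2/λ^3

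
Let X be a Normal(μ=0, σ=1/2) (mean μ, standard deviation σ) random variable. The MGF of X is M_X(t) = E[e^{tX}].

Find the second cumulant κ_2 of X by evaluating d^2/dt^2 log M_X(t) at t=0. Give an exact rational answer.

M_X(t) = e^(t^2/8)
K_X(t) = log M_X(t) = t^2/8
K^(2)(t) = 1/4

κ_2 = K^(2)(0) = 1/4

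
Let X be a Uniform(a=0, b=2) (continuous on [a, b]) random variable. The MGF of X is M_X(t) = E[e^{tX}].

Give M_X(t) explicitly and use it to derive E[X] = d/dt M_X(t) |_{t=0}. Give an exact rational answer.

E[X] = M^(1)(0) = 1

M_X(t) = (e^(2*t) - 1)/(2*t)
M^(1)(t) = (2*t*e^(2*t) - e^(2*t) + 1)/(2*t^2)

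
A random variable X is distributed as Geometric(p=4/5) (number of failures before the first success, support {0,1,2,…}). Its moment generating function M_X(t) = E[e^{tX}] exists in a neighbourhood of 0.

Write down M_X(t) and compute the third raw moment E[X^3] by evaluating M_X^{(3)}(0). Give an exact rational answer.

M_X(t) = 4/(5*(1 - e^(t)/5))
M′(t) = 4*e^(t)/(e^(2*t) - 10*e^(t) + 25)
M′′(t) = (-4*e^(2*t) - 20*e^(t))/(e^(3*t) - 15*e^(2*t) + 75*e^(t) - 125)
M′′′(t) = (4*e^(3*t) + 80*e^(2*t) + 100*e^(t))/(e^(4*t) - 20*e^(3*t) + 150*e^(2*t) - 500*e^(t) + 625)

E[X^3] = M′′′(0) = 23/32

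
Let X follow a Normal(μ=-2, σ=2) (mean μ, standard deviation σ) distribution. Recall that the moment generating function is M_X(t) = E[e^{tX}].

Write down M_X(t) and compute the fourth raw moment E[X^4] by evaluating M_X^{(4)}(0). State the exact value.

E[X^4] = D^4[M](0) = 160

M_X(t) = e^(2*t^2 - 2*t)
D^4[M](t) = (256*t^4*e^(2*t^2) - 512*t^3*e^(2*t^2) + 768*t^2*e^(2*t^2) - 512*t*e^(2*t^2) + 160*e^(2*t^2))*e^(-2*t)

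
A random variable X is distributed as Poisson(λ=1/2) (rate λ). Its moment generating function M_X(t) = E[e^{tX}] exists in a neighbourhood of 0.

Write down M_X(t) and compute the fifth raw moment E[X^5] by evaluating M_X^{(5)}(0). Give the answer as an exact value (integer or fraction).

M_X(t) = e^(e^(t)/2 - 1/2)
M′(t) = e^(-1/2)*e^(t)*e^(e^(t)/2)/2
M′′(t) = (e^(2*t)*e^(e^(t)/2) + 2*e^(t)*e^(e^(t)/2))*e^(-1/2)/4
M′′′(t) = (e^(3*t)*e^(e^(t)/2) + 6*e^(2*t)*e^(e^(t)/2) + 4*e^(t)*e^(e^(t)/2))*e^(-1/2)/8
M′′′′(t) = (e^(4*t)*e^(e^(t)/2) + 12*e^(3*t)*e^(e^(t)/2) + 28*e^(2*t)*e^(e^(t)/2) + 8*e^(t)*e^(e^(t)/2))*e^(-1/2)/16
M′′′′′(t) = (e^(5*t)*e^(e^(t)/2) + 20*e^(4*t)*e^(e^(t)/2) + 100*e^(3*t)*e^(e^(t)/2) + 120*e^(2*t)*e^(e^(t)/2) + 16*e^(t)*e^(e^(t)/2))*e^(-1/2)/32

E[X^5] = M′′′′′(0) = 257/32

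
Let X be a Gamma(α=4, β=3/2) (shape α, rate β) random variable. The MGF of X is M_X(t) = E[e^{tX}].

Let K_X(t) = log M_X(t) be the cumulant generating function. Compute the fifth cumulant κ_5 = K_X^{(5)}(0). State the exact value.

κ_5 = D^5[K](0) = 1024/81

M_X(t) = 81/(16*(3/2 - t)^4)
K_X(t) = log M_X(t) = -4*log(3/2 - t) - 4*log(2) + 4*log(3)
D^5[K](t) = -3072/(32*t^5 - 240*t^4 + 720*t^3 - 1080*t^2 + 810*t - 243)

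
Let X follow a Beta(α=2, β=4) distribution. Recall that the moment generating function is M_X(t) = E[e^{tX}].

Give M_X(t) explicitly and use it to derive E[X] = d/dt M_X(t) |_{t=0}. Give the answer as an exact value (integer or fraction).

E[X] = D[M](0) = 1/3

M_X(t) = ₁F₁(2; 6; t)
D[M](t) = ₁F₁(3; 7; t)/3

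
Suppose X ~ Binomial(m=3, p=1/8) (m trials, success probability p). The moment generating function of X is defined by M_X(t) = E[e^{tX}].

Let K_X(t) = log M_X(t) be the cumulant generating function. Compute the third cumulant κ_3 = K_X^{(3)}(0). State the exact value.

M_X(t) = (e^(t)/8 + 7/8)^3
K_X(t) = log M_X(t) = 3*log(e^(t)/8 + 7/8)
K′(t) = 3*e^(t)/(e^(t) + 7)
K′′(t) = 21*e^(t)/(e^(2*t) + 14*e^(t) + 49)
K′′′(t) = (-21*e^(2*t) + 147*e^(t))/(e^(3*t) + 21*e^(2*t) + 147*e^(t) + 343)

κ_3 = K′′′(0) = 63/256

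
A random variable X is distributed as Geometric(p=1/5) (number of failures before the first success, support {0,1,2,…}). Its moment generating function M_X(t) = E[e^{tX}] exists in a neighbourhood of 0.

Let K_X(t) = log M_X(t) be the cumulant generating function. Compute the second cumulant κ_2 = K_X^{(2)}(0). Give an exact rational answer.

κ_2 = K′′(0) = 20

M_X(t) = 1/(5*(1 - 4*e^(t)/5))
K_X(t) = log M_X(t) = -log(1 - 4*e^(t)/5) - log(5)
K′(t) = -4*e^(t)/(4*e^(t) - 5)
K′′(t) = 20*e^(t)/(16*e^(2*t) - 40*e^(t) + 25)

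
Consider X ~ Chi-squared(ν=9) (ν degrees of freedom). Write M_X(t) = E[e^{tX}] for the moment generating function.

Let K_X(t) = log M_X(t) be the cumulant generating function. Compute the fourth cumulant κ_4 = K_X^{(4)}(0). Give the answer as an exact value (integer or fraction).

M_X(t) = (1 - 2*t)^(-9/2)
K_X(t) = log M_X(t) = -9*log(1 - 2*t)/2
D^4[K](t) = 432/(16*t^4 - 32*t^3 + 24*t^2 - 8*t + 1)

κ_4 = D^4[K](0) = 432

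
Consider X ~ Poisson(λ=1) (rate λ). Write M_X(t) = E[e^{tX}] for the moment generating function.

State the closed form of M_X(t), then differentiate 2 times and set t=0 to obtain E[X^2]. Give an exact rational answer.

E[X^2] = M^(2)(0) = 2

M_X(t) = e^(e^(t) - 1)
M^(2)(t) = (e^(2*t)*e^(e^(t)) + e^(t)*e^(e^(t)))*e^(-1)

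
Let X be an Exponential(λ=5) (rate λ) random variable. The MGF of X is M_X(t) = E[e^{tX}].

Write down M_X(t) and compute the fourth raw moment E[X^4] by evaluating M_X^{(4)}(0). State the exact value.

E[X^4] = M′′′′(0) = 24/625

M_X(t) = 5/(5 - t)
M′(t) = 5/(t^2 - 10*t + 25)
M′′(t) = -10/(t^3 - 15*t^2 + 75*t - 125)
M′′′(t) = 30/(t^4 - 20*t^3 + 150*t^2 - 500*t + 625)
M′′′′(t) = -120/(t^5 - 25*t^4 + 250*t^3 - 1250*t^2 + 3125*t - 3125)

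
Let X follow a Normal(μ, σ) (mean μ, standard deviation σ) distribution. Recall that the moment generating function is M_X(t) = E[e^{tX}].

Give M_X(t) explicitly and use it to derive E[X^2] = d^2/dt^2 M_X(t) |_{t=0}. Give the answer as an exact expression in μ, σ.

E[X^2] = M′′(0) = μ^2 + σ^2

M_X(t) = e^(μ*t + σ^2*t^2/2)
M′(t) = μ*e^(μ*t)*e^(σ^2*t^2/2) + σ^2*t*e^(μ*t)*e^(σ^2*t^2/2)
M′′(t) = μ^2*e^(μ*t)*e^(σ^2*t^2/2) + 2*μ*σ^2*t*e^(μ*t)*e^(σ^2*t^2/2) + σ^4*t^2*e^(μ*t)*e^(σ^2*t^2/2) + σ^2*e^(μ*t)*e^(σ^2*t^2/2)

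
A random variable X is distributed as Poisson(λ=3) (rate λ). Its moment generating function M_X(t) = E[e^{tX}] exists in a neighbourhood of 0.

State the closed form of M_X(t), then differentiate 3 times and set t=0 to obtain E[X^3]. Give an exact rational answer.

E[X^3] = M^(3)(0) = 57

M_X(t) = e^(3*e^(t) - 3)
M^(3)(t) = (27*e^(3*t)*e^(3*e^(t)) + 27*e^(2*t)*e^(3*e^(t)) + 3*e^(t)*e^(3*e^(t)))*e^(-3)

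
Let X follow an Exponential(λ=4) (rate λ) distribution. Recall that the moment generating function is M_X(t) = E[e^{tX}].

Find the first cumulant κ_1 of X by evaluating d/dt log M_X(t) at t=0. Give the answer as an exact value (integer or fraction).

M_X(t) = 4/(4 - t)
K_X(t) = log M_X(t) = -log(4 - t) + 2*log(2)
D[K](t) = -1/(t - 4)

κ_1 = D[K](0) = 1/4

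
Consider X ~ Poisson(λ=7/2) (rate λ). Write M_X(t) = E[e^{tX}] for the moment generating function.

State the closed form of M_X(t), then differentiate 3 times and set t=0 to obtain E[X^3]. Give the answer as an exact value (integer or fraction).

E[X^3] = M′′′(0) = 665/8

M_X(t) = e^(7*e^(t)/2 - 7/2)
M′(t) = 7*e^(-7/2)*e^(t)*e^(7*e^(t)/2)/2
M′′(t) = (49*e^(2*t)*e^(7*e^(t)/2) + 14*e^(t)*e^(7*e^(t)/2))*e^(-7/2)/4
M′′′(t) = (343*e^(3*t)*e^(7*e^(t)/2) + 294*e^(2*t)*e^(7*e^(t)/2) + 28*e^(t)*e^(7*e^(t)/2))*e^(-7/2)/8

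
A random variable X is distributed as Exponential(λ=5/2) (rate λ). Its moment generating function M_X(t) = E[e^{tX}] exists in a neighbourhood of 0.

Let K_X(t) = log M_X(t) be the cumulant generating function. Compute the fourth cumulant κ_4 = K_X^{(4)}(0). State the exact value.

κ_4 = d^4K/dt^4 |_{t=0} = 96/625

M_X(t) = 5/(2*(5/2 - t))
K_X(t) = log M_X(t) = -log(5/2 - t) - log(2) + log(5)
dK/dt = -2/(2*t - 5)
d^2K/dt^2 = 4/(4*t^2 - 20*t + 25)
d^3K/dt^3 = -16/(8*t^3 - 60*t^2 + 150*t - 125)
d^4K/dt^4 = 96/(16*t^4 - 160*t^3 + 600*t^2 - 1000*t + 625)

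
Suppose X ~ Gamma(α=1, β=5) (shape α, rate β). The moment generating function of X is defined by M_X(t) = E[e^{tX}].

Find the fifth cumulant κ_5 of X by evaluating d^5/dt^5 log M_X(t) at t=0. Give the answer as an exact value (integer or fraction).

κ_5 = D^5[K](0) = 24/3125

M_X(t) = 5/(5 - t)
K_X(t) = log M_X(t) = -log(5 - t) + log(5)
D^5[K](t) = -24/(t^5 - 25*t^4 + 250*t^3 - 1250*t^2 + 3125*t - 3125)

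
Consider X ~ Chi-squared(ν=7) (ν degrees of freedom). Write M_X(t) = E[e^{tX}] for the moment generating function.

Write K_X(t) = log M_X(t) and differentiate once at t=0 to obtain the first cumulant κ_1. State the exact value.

κ_1 = dK/dt |_{t=0} = 7

M_X(t) = (1 - 2*t)^(-7/2)
K_X(t) = log M_X(t) = -7*log(1 - 2*t)/2
dK/dt = -7/(2*t - 1)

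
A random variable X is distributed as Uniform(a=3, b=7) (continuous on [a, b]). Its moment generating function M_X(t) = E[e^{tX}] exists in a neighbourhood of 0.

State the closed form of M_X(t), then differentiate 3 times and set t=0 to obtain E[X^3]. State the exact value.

M_X(t) = (e^(7*t) - e^(3*t))/(4*t)
D^3[M](t) = (343*t^3*e^(7*t) - 27*t^3*e^(3*t) - 147*t^2*e^(7*t) + 27*t^2*e^(3*t) + 42*t*e^(7*t) - 18*t*e^(3*t) - 6*e^(7*t) + 6*e^(3*t))/(4*t^4)

E[X^3] = D^3[M](0) = 145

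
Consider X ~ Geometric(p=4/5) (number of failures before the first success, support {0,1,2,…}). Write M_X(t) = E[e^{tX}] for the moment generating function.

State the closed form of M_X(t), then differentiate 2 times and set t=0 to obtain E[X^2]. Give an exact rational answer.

E[X^2] = D^2[M](0) = 3/8

M_X(t) = 4/(5*(1 - e^(t)/5))
D^2[M](t) = (-4*e^(2*t) - 20*e^(t))/(e^(3*t) - 15*e^(2*t) + 75*e^(t) - 125)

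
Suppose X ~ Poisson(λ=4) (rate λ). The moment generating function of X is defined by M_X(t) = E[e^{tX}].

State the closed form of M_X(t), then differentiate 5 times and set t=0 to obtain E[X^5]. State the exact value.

M_X(t) = e^(4*e^(t) - 4)
D^5[M](t) = (1024*e^(5*t)*e^(4*e^(t)) + 2560*e^(4*t)*e^(4*e^(t)) + 1600*e^(3*t)*e^(4*e^(t)) + 240*e^(2*t)*e^(4*e^(t)) + 4*e^(t)*e^(4*e^(t)))*e^(-4)

E[X^5] = D^5[M](0) = 5428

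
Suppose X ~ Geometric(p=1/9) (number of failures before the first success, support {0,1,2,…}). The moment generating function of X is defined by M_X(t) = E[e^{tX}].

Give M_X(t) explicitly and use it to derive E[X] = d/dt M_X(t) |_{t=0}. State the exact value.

M_X(t) = 1/(9*(1 - 8*e^(t)/9))
M′(t) = 8*e^(t)/(64*e^(2*t) - 144*e^(t) + 81)

E[X] = M′(0) = 8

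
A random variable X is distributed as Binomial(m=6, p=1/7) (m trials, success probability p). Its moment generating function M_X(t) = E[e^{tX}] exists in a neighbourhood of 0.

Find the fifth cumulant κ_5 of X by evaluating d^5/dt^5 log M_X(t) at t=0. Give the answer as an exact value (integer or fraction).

M_X(t) = (e^(t)/7 + 6/7)^6
K_X(t) = log M_X(t) = 6*log(e^(t)/7 + 6/7)
D^5[K](t) = (-36*e^(4*t) + 2376*e^(3*t) - 14256*e^(2*t) + 7776*e^(t))/(e^(5*t) + 30*e^(4*t) + 360*e^(3*t) + 2160*e^(2*t) + 6480*e^(t) + 7776)

κ_5 = D^5[K](0) = -4140/16807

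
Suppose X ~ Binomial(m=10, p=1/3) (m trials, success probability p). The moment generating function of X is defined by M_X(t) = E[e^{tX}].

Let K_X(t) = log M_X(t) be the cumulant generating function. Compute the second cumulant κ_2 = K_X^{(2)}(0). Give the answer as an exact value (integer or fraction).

M_X(t) = (e^(t)/3 + 2/3)^10
K_X(t) = log M_X(t) = 10*log(e^(t)/3 + 2/3)
dK/dt = 10*e^(t)/(e^(t) + 2)
d^2K/dt^2 = 20*e^(t)/(e^(2*t) + 4*e^(t) + 4)

κ_2 = d^2K/dt^2 |_{t=0} = 20/9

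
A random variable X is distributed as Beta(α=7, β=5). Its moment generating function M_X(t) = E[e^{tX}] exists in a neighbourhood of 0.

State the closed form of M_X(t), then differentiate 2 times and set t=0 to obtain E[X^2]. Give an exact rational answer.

M_X(t) = ₁F₁(7; 12; t)
M^(2)(t) = 14*₁F₁(9; 14; t)/39

E[X^2] = M^(2)(0) = 14/39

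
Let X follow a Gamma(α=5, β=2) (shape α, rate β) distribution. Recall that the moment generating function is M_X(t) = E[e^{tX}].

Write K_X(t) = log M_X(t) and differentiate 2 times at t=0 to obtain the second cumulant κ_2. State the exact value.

M_X(t) = 32/(2 - t)^5
K_X(t) = log M_X(t) = -5*log(2 - t) + 5*log(2)
D^2[K](t) = 5/(t^2 - 4*t + 4)

κ_2 = D^2[K](0) = 5/4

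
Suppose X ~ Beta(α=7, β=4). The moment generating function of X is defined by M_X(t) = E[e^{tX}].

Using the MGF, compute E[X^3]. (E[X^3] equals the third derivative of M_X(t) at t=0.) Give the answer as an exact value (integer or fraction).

M_X(t) = ₁F₁(7; 11; t)
D^3[M](t) = 42*₁F₁(10; 14; t)/143

E[X^3] = D^3[M](0) = 42/143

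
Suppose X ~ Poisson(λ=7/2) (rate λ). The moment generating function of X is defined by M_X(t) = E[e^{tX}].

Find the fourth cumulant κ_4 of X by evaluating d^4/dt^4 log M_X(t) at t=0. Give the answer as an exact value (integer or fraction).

κ_4 = D^4[K](0) = 7/2

M_X(t) = e^(7*e^(t)/2 - 7/2)
K_X(t) = log M_X(t) = 7*e^(t)/2 - 7/2
D^4[K](t) = 7*e^(t)/2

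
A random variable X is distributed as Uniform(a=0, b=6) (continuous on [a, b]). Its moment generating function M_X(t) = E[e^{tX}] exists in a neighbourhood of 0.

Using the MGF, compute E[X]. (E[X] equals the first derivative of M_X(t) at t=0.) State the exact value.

M_X(t) = (e^(6*t) - 1)/(6*t)
dM/dt = (6*t*e^(6*t) - e^(6*t) + 1)/(6*t^2)

E[X] = dM/dt |_{t=0} = 3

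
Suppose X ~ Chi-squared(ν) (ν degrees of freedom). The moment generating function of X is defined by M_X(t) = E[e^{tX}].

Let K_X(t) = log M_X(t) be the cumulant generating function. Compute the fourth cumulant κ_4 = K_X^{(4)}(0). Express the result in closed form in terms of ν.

κ_4 = K′′′′(0) = 48*ν

M_X(t) = (1 - 2*t)^(-ν/2)
K_X(t) = log M_X(t) = -ν*log(1 - 2*t)/2
K′(t) = -ν/(2*t - 1)
K′′(t) = 2*ν/(4*t^2 - 4*t + 1)
K′′′(t) = -8*ν/(8*t^3 - 12*t^2 + 6*t - 1)
K′′′′(t) = 48*ν/(16*t^4 - 32*t^3 + 24*t^2 - 8*t + 1)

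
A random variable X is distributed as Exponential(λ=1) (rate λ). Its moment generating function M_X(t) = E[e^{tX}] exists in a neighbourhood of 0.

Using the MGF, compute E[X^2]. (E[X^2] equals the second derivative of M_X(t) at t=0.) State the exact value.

E[X^2] = D^2[M](0) = 2

M_X(t) = 1/(1 - t)
D^2[M](t) = -2/(t^3 - 3*t^2 + 3*t - 1)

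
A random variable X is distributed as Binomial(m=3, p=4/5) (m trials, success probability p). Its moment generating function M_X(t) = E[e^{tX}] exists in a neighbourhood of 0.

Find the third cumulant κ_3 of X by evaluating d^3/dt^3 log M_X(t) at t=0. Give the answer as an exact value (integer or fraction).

M_X(t) = (4*e^(t)/5 + 1/5)^3
K_X(t) = log M_X(t) = 3*log(4*e^(t)/5 + 1/5)
D^3[K](t) = (-48*e^(2*t) + 12*e^(t))/(64*e^(3*t) + 48*e^(2*t) + 12*e^(t) + 1)

κ_3 = D^3[K](0) = -36/125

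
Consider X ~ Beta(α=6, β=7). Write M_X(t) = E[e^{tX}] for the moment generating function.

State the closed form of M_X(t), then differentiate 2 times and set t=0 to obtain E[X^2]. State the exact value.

M_X(t) = ₁F₁(6; 13; t)
D^2[M](t) = 3*₁F₁(8; 15; t)/13

E[X^2] = D^2[M](0) = 3/13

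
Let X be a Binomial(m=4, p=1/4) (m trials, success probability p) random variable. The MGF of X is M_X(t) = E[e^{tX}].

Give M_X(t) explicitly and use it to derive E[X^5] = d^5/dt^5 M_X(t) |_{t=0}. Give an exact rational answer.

M_X(t) = (e^(t)/4 + 3/4)^4
dM/dt = e^(4*t)/64 + 9*e^(3*t)/64 + 27*e^(2*t)/64 + 27*e^(t)/64
d^2M/dt^2 = e^(4*t)/16 + 27*e^(3*t)/64 + 27*e^(2*t)/32 + 27*e^(t)/64
d^3M/dt^3 = e^(4*t)/4 + 81*e^(3*t)/64 + 27*e^(2*t)/16 + 27*e^(t)/64
d^4M/dt^4 = e^(4*t) + 243*e^(3*t)/64 + 27*e^(2*t)/8 + 27*e^(t)/64
d^5M/dt^5 = 4*e^(4*t) + 729*e^(3*t)/64 + 27*e^(2*t)/4 + 27*e^(t)/64

E[X^5] = d^5M/dt^5 |_{t=0} = 361/16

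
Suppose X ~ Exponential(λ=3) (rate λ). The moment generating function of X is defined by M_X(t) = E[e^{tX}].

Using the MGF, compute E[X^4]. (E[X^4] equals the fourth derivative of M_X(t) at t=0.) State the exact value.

M_X(t) = 3/(3 - t)
dM/dt = 3/(t^2 - 6*t + 9)
d^2M/dt^2 = -6/(t^3 - 9*t^2 + 27*t - 27)
d^3M/dt^3 = 18/(t^4 - 12*t^3 + 54*t^2 - 108*t + 81)
d^4M/dt^4 = -72/(t^5 - 15*t^4 + 90*t^3 - 270*t^2 + 405*t - 243)

E[X^4] = d^4M/dt^4 |_{t=0} = 8/27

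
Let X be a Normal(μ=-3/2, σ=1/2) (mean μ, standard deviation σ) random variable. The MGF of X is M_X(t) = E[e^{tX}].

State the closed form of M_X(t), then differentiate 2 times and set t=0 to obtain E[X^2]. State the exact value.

E[X^2] = d^2M/dt^2 |_{t=0} = 5/2

M_X(t) = e^(t^2/8 - 3*t/2)
dM/dt = t*e^(-3*t/2)*e^(t^2/8)/4 - 3*e^(-3*t/2)*e^(t^2/8)/2
d^2M/dt^2 = (t^2*e^(t^2/8) - 12*t*e^(t^2/8) + 40*e^(t^2/8))*e^(-3*t/2)/16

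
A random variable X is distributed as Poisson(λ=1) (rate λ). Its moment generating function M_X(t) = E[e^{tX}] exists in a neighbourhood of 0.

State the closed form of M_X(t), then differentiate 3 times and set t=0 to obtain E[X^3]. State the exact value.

E[X^3] = D^3[M](0) = 5

M_X(t) = e^(e^(t) - 1)
D^3[M](t) = (e^(3*t)*e^(e^(t)) + 3*e^(2*t)*e^(e^(t)) + e^(t)*e^(e^(t)))*e^(-1)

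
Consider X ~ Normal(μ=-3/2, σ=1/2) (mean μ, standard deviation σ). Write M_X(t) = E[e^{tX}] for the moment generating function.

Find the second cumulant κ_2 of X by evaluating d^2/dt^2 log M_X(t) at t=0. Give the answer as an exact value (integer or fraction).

κ_2 = K′′(0) = 1/4

M_X(t) = e^(t^2/8 - 3*t/2)
K_X(t) = log M_X(t) = t^2/8 - 3*t/2
K′(t) = t/4 - 3/2
K′′(t) = 1/4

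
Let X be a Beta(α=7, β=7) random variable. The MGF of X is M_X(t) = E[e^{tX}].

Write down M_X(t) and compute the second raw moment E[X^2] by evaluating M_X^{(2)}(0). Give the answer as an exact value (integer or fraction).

M_X(t) = ₁F₁(7; 14; t)
M′(t) = ₁F₁(8; 15; t)/2
M′′(t) = 4*₁F₁(9; 16; t)/15

E[X^2] = M′′(0) = 4/15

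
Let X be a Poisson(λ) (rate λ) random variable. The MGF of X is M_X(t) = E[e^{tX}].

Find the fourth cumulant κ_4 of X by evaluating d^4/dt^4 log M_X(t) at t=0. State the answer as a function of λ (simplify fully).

κ_4 = K^(4)(0) = λ

M_X(t) = e^(λ*(e^(t) - 1))
K_X(t) = log M_X(t) = λ*(e^(t) - 1)
K^(4)(t) = λ*e^(t)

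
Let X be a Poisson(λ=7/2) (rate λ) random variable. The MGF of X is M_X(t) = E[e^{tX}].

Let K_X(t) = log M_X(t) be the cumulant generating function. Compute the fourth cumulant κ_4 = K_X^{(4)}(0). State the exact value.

κ_4 = D^4[K](0) = 7/2

M_X(t) = e^(7*e^(t)/2 - 7/2)
K_X(t) = log M_X(t) = 7*e^(t)/2 - 7/2
D^4[K](t) = 7*e^(t)/2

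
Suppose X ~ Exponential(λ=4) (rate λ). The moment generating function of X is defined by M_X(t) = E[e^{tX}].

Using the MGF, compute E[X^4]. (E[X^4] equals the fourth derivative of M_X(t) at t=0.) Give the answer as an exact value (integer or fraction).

M_X(t) = 4/(4 - t)
dM/dt = 4/(t^2 - 8*t + 16)
d^2M/dt^2 = -8/(t^3 - 12*t^2 + 48*t - 64)
d^3M/dt^3 = 24/(t^4 - 16*t^3 + 96*t^2 - 256*t + 256)
d^4M/dt^4 = -96/(t^5 - 20*t^4 + 160*t^3 - 640*t^2 + 1280*t - 1024)

E[X^4] = d^4M/dt^4 |_{t=0} = 3/32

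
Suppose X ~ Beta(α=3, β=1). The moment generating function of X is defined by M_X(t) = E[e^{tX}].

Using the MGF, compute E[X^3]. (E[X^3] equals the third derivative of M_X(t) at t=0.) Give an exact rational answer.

E[X^3] = M′′′(0) = 1/2

M_X(t) = ₁F₁(3; 4; t)
M′(t) = 3*₁F₁(4; 5; t)/4
M′′(t) = 3*₁F₁(5; 6; t)/5
M′′′(t) = ₁F₁(6; 7; t)/2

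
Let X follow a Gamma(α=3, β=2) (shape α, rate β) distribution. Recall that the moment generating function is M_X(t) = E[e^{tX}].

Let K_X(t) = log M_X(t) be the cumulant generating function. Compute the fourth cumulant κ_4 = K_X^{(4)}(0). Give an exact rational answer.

κ_4 = K′′′′(0) = 9/8

M_X(t) = 8/(2 - t)^3
K_X(t) = log M_X(t) = -3*log(2 - t) + 3*log(2)
K′(t) = -3/(t - 2)
K′′(t) = 3/(t^2 - 4*t + 4)
K′′′(t) = -6/(t^3 - 6*t^2 + 12*t - 8)
K′′′′(t) = 18/(t^4 - 8*t^3 + 24*t^2 - 32*t + 16)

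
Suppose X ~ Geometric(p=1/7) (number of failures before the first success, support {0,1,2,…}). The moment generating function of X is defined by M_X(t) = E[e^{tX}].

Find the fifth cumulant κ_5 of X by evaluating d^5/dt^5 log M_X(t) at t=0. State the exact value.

M_X(t) = 1/(7*(1 - 6*e^(t)/7))
K_X(t) = log M_X(t) = -log(1 - 6*e^(t)/7) - log(7)
D^5[K](t) = (-9072*e^(4*t) - 116424*e^(3*t) - 135828*e^(2*t) - 14406*e^(t))/(7776*e^(5*t) - 45360*e^(4*t) + 105840*e^(3*t) - 123480*e^(2*t) + 72030*e^(t) - 16807)

κ_5 = D^5[K](0) = 275730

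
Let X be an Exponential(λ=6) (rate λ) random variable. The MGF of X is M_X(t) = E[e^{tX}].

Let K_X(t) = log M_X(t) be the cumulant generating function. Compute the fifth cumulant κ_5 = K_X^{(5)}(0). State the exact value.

κ_5 = K^(5)(0) = 1/324

M_X(t) = 6/(6 - t)
K_X(t) = log M_X(t) = -log(6 - t) + log(6)
K^(5)(t) = -24/(t^5 - 30*t^4 + 360*t^3 - 2160*t^2 + 6480*t - 7776)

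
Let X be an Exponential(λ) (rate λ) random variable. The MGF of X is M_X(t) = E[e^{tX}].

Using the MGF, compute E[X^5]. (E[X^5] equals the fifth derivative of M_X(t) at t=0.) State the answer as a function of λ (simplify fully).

E[X^5] = M^(5)(0) = 120/λ^5

M_X(t) = λ/(λ - t)
M^(5)(t) = 120*λ/(λ^6 - 6*λ^5*t + 15*λ^4*t^2 - 20*λ^3*t^3 + 15*λ^2*t^4 - 6*λ*t^5 + t^6)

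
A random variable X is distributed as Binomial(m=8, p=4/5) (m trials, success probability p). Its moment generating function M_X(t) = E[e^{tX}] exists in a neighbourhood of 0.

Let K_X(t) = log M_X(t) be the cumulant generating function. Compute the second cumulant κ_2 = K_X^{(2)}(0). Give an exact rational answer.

κ_2 = K′′(0) = 32/25

M_X(t) = (4*e^(t)/5 + 1/5)^8
K_X(t) = log M_X(t) = 8*log(4*e^(t)/5 + 1/5)
K′(t) = 32*e^(t)/(4*e^(t) + 1)
K′′(t) = 32*e^(t)/(16*e^(2*t) + 8*e^(t) + 1)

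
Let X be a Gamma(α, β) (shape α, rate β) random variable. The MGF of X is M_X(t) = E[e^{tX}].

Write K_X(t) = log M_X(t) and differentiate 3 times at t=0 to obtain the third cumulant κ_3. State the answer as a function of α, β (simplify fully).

M_X(t) = (β/(β - t))^α
K_X(t) = log M_X(t) = α*(log(β) - log(β - t))
D^3[K](t) = -2*α/(-β^3 + 3*β^2*t - 3*β*t^2 + t^3)

κ_3 = D^3[K](0) = 2*α/β^3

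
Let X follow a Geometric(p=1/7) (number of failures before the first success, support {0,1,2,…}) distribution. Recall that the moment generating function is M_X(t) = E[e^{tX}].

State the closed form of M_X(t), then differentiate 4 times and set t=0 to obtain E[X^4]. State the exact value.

E[X^4] = M′′′′(0) = 39390

M_X(t) = 1/(7*(1 - 6*e^(t)/7))
M′(t) = 6*e^(t)/(36*e^(2*t) - 84*e^(t) + 49)
M′′(t) = (-36*e^(2*t) - 42*e^(t))/(216*e^(3*t) - 756*e^(2*t) + 882*e^(t) - 343)
M′′′(t) = (216*e^(3*t) + 1008*e^(2*t) + 294*e^(t))/(1296*e^(4*t) - 6048*e^(3*t) + 10584*e^(2*t) - 8232*e^(t) + 2401)
M′′′′(t) = (-1296*e^(4*t) - 16632*e^(3*t) - 19404*e^(2*t) - 2058*e^(t))/(7776*e^(5*t) - 45360*e^(4*t) + 105840*e^(3*t) - 123480*e^(2*t) + 72030*e^(t) - 16807)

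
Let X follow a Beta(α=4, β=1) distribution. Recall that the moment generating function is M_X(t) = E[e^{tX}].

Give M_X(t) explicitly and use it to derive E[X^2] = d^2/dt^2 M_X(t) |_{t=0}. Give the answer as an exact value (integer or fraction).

E[X^2] = M^(2)(0) = 2/3

M_X(t) = ₁F₁(4; 5; t)
M^(2)(t) = 2*₁F₁(6; 7; t)/3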